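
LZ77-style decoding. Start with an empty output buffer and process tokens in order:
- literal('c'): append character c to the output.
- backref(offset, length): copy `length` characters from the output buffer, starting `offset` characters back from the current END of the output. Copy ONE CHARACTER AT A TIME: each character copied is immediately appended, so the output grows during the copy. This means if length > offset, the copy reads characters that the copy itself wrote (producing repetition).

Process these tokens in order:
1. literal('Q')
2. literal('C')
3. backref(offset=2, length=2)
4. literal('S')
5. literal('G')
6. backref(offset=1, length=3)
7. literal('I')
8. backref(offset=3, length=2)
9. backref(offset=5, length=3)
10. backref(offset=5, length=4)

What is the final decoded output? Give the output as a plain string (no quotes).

Token 1: literal('Q'). Output: "Q"
Token 2: literal('C'). Output: "QC"
Token 3: backref(off=2, len=2). Copied 'QC' from pos 0. Output: "QCQC"
Token 4: literal('S'). Output: "QCQCS"
Token 5: literal('G'). Output: "QCQCSG"
Token 6: backref(off=1, len=3) (overlapping!). Copied 'GGG' from pos 5. Output: "QCQCSGGGG"
Token 7: literal('I'). Output: "QCQCSGGGGI"
Token 8: backref(off=3, len=2). Copied 'GG' from pos 7. Output: "QCQCSGGGGIGG"
Token 9: backref(off=5, len=3). Copied 'GGI' from pos 7. Output: "QCQCSGGGGIGGGGI"
Token 10: backref(off=5, len=4). Copied 'GGGG' from pos 10. Output: "QCQCSGGGGIGGGGIGGGG"

Answer: QCQCSGGGGIGGGGIGGGG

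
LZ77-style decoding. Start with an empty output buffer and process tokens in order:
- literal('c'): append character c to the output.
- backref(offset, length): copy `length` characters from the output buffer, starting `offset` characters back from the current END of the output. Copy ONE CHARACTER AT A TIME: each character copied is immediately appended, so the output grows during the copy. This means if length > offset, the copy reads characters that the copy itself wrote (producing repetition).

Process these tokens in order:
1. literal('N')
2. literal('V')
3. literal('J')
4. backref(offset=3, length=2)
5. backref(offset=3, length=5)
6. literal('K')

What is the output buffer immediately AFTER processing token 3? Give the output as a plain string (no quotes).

Token 1: literal('N'). Output: "N"
Token 2: literal('V'). Output: "NV"
Token 3: literal('J'). Output: "NVJ"

Answer: NVJ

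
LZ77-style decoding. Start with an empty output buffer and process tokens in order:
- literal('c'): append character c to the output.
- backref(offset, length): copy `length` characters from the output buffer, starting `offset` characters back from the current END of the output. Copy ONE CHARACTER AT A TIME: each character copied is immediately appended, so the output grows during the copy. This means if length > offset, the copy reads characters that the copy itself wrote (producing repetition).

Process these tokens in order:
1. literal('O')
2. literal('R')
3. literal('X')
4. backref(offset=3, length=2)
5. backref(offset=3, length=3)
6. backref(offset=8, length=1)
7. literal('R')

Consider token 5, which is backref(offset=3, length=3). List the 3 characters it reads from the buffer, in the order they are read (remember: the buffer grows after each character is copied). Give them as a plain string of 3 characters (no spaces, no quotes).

Answer: XOR

Derivation:
Token 1: literal('O'). Output: "O"
Token 2: literal('R'). Output: "OR"
Token 3: literal('X'). Output: "ORX"
Token 4: backref(off=3, len=2). Copied 'OR' from pos 0. Output: "ORXOR"
Token 5: backref(off=3, len=3). Buffer before: "ORXOR" (len 5)
  byte 1: read out[2]='X', append. Buffer now: "ORXORX"
  byte 2: read out[3]='O', append. Buffer now: "ORXORXO"
  byte 3: read out[4]='R', append. Buffer now: "ORXORXOR"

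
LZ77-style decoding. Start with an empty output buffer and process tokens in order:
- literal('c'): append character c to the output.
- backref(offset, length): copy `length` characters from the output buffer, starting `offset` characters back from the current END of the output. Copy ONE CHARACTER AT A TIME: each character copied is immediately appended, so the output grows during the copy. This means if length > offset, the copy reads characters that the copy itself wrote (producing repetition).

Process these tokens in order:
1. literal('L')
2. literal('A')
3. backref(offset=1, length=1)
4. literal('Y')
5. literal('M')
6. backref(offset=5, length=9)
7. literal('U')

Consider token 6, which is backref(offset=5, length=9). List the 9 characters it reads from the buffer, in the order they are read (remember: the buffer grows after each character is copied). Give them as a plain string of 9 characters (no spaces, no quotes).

Token 1: literal('L'). Output: "L"
Token 2: literal('A'). Output: "LA"
Token 3: backref(off=1, len=1). Copied 'A' from pos 1. Output: "LAA"
Token 4: literal('Y'). Output: "LAAY"
Token 5: literal('M'). Output: "LAAYM"
Token 6: backref(off=5, len=9). Buffer before: "LAAYM" (len 5)
  byte 1: read out[0]='L', append. Buffer now: "LAAYML"
  byte 2: read out[1]='A', append. Buffer now: "LAAYMLA"
  byte 3: read out[2]='A', append. Buffer now: "LAAYMLAA"
  byte 4: read out[3]='Y', append. Buffer now: "LAAYMLAAY"
  byte 5: read out[4]='M', append. Buffer now: "LAAYMLAAYM"
  byte 6: read out[5]='L', append. Buffer now: "LAAYMLAAYML"
  byte 7: read out[6]='A', append. Buffer now: "LAAYMLAAYMLA"
  byte 8: read out[7]='A', append. Buffer now: "LAAYMLAAYMLAA"
  byte 9: read out[8]='Y', append. Buffer now: "LAAYMLAAYMLAAY"

Answer: LAAYMLAAY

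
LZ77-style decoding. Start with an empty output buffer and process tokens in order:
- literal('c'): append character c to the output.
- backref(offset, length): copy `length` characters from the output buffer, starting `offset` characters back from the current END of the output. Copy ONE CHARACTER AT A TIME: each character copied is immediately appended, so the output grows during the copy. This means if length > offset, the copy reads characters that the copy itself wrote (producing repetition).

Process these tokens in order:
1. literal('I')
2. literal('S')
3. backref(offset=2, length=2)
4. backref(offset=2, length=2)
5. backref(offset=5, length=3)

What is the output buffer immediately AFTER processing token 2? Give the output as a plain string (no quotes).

Token 1: literal('I'). Output: "I"
Token 2: literal('S'). Output: "IS"

Answer: IS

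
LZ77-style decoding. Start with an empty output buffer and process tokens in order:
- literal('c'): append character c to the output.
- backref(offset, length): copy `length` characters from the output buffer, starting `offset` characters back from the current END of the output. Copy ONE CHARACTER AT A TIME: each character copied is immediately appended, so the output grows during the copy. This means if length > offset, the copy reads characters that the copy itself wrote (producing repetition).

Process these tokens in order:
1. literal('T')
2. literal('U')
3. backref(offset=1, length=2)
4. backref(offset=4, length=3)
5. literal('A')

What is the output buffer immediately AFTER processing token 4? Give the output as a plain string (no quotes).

Token 1: literal('T'). Output: "T"
Token 2: literal('U'). Output: "TU"
Token 3: backref(off=1, len=2) (overlapping!). Copied 'UU' from pos 1. Output: "TUUU"
Token 4: backref(off=4, len=3). Copied 'TUU' from pos 0. Output: "TUUUTUU"

Answer: TUUUTUU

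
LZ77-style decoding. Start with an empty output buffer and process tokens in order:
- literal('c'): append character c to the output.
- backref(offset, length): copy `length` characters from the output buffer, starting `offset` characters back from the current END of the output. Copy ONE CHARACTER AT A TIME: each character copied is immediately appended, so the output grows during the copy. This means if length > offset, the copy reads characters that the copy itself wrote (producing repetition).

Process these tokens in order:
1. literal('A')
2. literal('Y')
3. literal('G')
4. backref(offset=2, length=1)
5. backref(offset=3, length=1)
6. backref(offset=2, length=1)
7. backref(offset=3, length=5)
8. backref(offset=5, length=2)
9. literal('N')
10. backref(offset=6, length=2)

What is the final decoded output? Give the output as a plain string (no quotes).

Token 1: literal('A'). Output: "A"
Token 2: literal('Y'). Output: "AY"
Token 3: literal('G'). Output: "AYG"
Token 4: backref(off=2, len=1). Copied 'Y' from pos 1. Output: "AYGY"
Token 5: backref(off=3, len=1). Copied 'Y' from pos 1. Output: "AYGYY"
Token 6: backref(off=2, len=1). Copied 'Y' from pos 3. Output: "AYGYYY"
Token 7: backref(off=3, len=5) (overlapping!). Copied 'YYYYY' from pos 3. Output: "AYGYYYYYYYY"
Token 8: backref(off=5, len=2). Copied 'YY' from pos 6. Output: "AYGYYYYYYYYYY"
Token 9: literal('N'). Output: "AYGYYYYYYYYYYN"
Token 10: backref(off=6, len=2). Copied 'YY' from pos 8. Output: "AYGYYYYYYYYYYNYY"

Answer: AYGYYYYYYYYYYNYY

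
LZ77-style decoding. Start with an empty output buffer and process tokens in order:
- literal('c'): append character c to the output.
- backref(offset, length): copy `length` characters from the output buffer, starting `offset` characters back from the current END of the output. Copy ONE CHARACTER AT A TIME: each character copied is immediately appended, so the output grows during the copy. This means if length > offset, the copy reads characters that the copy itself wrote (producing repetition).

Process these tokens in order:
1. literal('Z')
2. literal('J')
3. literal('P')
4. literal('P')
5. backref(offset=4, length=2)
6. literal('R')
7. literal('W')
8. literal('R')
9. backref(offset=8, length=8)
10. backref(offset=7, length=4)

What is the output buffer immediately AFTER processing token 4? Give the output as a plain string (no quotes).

Token 1: literal('Z'). Output: "Z"
Token 2: literal('J'). Output: "ZJ"
Token 3: literal('P'). Output: "ZJP"
Token 4: literal('P'). Output: "ZJPP"

Answer: ZJPP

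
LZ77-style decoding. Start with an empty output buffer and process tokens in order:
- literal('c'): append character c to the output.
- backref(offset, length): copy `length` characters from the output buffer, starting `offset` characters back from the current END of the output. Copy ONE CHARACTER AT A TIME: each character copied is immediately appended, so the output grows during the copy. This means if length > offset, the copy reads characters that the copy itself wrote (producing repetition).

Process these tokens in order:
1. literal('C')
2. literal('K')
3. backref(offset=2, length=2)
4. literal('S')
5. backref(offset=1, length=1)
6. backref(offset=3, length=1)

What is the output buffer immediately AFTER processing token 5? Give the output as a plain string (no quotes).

Token 1: literal('C'). Output: "C"
Token 2: literal('K'). Output: "CK"
Token 3: backref(off=2, len=2). Copied 'CK' from pos 0. Output: "CKCK"
Token 4: literal('S'). Output: "CKCKS"
Token 5: backref(off=1, len=1). Copied 'S' from pos 4. Output: "CKCKSS"

Answer: CKCKSS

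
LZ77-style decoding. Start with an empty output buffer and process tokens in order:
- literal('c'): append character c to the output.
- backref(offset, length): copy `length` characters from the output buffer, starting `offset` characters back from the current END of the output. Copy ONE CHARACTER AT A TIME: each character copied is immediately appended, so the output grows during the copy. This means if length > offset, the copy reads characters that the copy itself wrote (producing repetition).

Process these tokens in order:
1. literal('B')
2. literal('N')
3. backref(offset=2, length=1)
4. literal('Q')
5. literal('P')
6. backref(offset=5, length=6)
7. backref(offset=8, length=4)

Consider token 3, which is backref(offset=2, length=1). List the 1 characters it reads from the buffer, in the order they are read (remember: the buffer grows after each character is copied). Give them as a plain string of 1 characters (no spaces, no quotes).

Answer: B

Derivation:
Token 1: literal('B'). Output: "B"
Token 2: literal('N'). Output: "BN"
Token 3: backref(off=2, len=1). Buffer before: "BN" (len 2)
  byte 1: read out[0]='B', append. Buffer now: "BNB"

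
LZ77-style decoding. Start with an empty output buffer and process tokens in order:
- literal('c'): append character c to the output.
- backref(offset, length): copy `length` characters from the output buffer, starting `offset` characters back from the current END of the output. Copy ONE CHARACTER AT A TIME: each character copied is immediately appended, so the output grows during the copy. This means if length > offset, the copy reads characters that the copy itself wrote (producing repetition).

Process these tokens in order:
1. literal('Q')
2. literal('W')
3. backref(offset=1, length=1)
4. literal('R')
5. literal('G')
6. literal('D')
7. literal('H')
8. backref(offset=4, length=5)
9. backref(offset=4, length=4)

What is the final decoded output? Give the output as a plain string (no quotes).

Token 1: literal('Q'). Output: "Q"
Token 2: literal('W'). Output: "QW"
Token 3: backref(off=1, len=1). Copied 'W' from pos 1. Output: "QWW"
Token 4: literal('R'). Output: "QWWR"
Token 5: literal('G'). Output: "QWWRG"
Token 6: literal('D'). Output: "QWWRGD"
Token 7: literal('H'). Output: "QWWRGDH"
Token 8: backref(off=4, len=5) (overlapping!). Copied 'RGDHR' from pos 3. Output: "QWWRGDHRGDHR"
Token 9: backref(off=4, len=4). Copied 'GDHR' from pos 8. Output: "QWWRGDHRGDHRGDHR"

Answer: QWWRGDHRGDHRGDHR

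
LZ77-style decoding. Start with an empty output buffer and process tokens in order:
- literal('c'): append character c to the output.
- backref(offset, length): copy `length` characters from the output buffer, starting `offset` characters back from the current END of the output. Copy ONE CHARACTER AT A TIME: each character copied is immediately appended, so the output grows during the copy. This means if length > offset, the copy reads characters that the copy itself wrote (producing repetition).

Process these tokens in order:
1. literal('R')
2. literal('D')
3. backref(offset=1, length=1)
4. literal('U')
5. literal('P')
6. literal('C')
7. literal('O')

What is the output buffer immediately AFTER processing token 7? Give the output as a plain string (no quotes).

Answer: RDDUPCO

Derivation:
Token 1: literal('R'). Output: "R"
Token 2: literal('D'). Output: "RD"
Token 3: backref(off=1, len=1). Copied 'D' from pos 1. Output: "RDD"
Token 4: literal('U'). Output: "RDDU"
Token 5: literal('P'). Output: "RDDUP"
Token 6: literal('C'). Output: "RDDUPC"
Token 7: literal('O'). Output: "RDDUPCO"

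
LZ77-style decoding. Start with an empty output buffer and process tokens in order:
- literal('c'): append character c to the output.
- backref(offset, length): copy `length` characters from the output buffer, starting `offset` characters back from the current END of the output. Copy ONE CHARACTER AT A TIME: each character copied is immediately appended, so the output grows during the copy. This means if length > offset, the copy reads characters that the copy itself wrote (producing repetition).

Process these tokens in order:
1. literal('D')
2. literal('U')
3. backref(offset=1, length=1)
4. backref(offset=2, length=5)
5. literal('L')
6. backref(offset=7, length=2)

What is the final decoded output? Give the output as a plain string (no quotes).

Token 1: literal('D'). Output: "D"
Token 2: literal('U'). Output: "DU"
Token 3: backref(off=1, len=1). Copied 'U' from pos 1. Output: "DUU"
Token 4: backref(off=2, len=5) (overlapping!). Copied 'UUUUU' from pos 1. Output: "DUUUUUUU"
Token 5: literal('L'). Output: "DUUUUUUUL"
Token 6: backref(off=7, len=2). Copied 'UU' from pos 2. Output: "DUUUUUUULUU"

Answer: DUUUUUUULUU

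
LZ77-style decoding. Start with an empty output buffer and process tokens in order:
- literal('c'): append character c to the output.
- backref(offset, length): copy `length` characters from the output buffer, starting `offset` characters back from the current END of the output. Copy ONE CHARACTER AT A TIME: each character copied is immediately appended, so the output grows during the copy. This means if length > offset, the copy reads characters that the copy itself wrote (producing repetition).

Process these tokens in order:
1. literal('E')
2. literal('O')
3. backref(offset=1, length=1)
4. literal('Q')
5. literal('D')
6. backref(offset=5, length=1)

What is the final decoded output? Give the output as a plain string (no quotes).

Answer: EOOQDE

Derivation:
Token 1: literal('E'). Output: "E"
Token 2: literal('O'). Output: "EO"
Token 3: backref(off=1, len=1). Copied 'O' from pos 1. Output: "EOO"
Token 4: literal('Q'). Output: "EOOQ"
Token 5: literal('D'). Output: "EOOQD"
Token 6: backref(off=5, len=1). Copied 'E' from pos 0. Output: "EOOQDE"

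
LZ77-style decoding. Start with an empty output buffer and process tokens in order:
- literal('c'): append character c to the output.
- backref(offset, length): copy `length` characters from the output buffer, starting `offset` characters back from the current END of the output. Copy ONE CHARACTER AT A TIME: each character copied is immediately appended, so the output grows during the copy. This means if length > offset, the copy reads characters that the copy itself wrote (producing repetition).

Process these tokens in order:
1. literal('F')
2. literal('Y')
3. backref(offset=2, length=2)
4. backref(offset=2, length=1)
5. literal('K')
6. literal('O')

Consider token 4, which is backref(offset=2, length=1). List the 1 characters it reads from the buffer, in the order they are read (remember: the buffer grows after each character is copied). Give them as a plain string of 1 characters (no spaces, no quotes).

Answer: F

Derivation:
Token 1: literal('F'). Output: "F"
Token 2: literal('Y'). Output: "FY"
Token 3: backref(off=2, len=2). Copied 'FY' from pos 0. Output: "FYFY"
Token 4: backref(off=2, len=1). Buffer before: "FYFY" (len 4)
  byte 1: read out[2]='F', append. Buffer now: "FYFYF"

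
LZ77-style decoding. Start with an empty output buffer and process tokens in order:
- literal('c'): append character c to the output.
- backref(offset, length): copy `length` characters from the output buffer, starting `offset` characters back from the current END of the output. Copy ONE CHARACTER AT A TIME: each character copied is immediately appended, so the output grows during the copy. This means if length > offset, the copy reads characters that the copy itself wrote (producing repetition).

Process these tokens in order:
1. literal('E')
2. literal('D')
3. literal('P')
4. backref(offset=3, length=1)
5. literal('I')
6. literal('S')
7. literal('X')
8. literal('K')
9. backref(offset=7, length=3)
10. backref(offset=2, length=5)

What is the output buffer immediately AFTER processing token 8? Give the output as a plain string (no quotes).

Answer: EDPEISXK

Derivation:
Token 1: literal('E'). Output: "E"
Token 2: literal('D'). Output: "ED"
Token 3: literal('P'). Output: "EDP"
Token 4: backref(off=3, len=1). Copied 'E' from pos 0. Output: "EDPE"
Token 5: literal('I'). Output: "EDPEI"
Token 6: literal('S'). Output: "EDPEIS"
Token 7: literal('X'). Output: "EDPEISX"
Token 8: literal('K'). Output: "EDPEISXK"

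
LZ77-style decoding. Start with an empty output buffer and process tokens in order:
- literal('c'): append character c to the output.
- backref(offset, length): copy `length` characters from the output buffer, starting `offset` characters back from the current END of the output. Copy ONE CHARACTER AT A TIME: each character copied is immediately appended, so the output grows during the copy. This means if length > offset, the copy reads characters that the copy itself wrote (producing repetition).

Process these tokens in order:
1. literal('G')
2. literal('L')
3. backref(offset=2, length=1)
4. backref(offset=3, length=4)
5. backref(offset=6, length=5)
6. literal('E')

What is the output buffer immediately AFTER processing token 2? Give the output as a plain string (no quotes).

Answer: GL

Derivation:
Token 1: literal('G'). Output: "G"
Token 2: literal('L'). Output: "GL"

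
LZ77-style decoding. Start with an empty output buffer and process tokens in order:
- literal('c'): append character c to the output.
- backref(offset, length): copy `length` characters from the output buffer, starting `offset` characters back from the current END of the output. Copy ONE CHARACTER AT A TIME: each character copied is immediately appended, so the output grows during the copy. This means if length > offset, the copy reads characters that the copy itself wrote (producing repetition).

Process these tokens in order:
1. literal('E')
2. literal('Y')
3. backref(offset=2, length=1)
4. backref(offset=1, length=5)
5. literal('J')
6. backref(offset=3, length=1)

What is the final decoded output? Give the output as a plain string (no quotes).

Token 1: literal('E'). Output: "E"
Token 2: literal('Y'). Output: "EY"
Token 3: backref(off=2, len=1). Copied 'E' from pos 0. Output: "EYE"
Token 4: backref(off=1, len=5) (overlapping!). Copied 'EEEEE' from pos 2. Output: "EYEEEEEE"
Token 5: literal('J'). Output: "EYEEEEEEJ"
Token 6: backref(off=3, len=1). Copied 'E' from pos 6. Output: "EYEEEEEEJE"

Answer: EYEEEEEEJE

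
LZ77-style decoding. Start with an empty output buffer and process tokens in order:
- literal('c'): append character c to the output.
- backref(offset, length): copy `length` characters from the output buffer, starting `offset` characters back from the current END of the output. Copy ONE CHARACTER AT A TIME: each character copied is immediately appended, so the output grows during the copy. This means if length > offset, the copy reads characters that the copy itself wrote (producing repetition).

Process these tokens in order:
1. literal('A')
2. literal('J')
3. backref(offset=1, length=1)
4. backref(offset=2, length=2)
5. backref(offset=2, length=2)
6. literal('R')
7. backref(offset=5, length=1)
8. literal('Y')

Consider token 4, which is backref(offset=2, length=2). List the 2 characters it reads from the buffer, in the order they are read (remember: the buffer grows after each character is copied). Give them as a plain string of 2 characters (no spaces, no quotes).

Token 1: literal('A'). Output: "A"
Token 2: literal('J'). Output: "AJ"
Token 3: backref(off=1, len=1). Copied 'J' from pos 1. Output: "AJJ"
Token 4: backref(off=2, len=2). Buffer before: "AJJ" (len 3)
  byte 1: read out[1]='J', append. Buffer now: "AJJJ"
  byte 2: read out[2]='J', append. Buffer now: "AJJJJ"

Answer: JJ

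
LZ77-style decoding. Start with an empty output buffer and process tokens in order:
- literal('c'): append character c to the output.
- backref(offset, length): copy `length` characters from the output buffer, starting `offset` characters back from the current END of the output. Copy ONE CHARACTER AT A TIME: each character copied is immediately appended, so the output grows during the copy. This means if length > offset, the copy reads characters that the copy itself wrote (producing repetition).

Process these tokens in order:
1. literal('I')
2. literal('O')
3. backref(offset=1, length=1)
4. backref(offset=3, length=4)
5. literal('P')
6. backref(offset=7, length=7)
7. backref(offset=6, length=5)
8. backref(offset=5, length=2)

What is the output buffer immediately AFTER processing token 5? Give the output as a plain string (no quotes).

Answer: IOOIOOIP

Derivation:
Token 1: literal('I'). Output: "I"
Token 2: literal('O'). Output: "IO"
Token 3: backref(off=1, len=1). Copied 'O' from pos 1. Output: "IOO"
Token 4: backref(off=3, len=4) (overlapping!). Copied 'IOOI' from pos 0. Output: "IOOIOOI"
Token 5: literal('P'). Output: "IOOIOOIP"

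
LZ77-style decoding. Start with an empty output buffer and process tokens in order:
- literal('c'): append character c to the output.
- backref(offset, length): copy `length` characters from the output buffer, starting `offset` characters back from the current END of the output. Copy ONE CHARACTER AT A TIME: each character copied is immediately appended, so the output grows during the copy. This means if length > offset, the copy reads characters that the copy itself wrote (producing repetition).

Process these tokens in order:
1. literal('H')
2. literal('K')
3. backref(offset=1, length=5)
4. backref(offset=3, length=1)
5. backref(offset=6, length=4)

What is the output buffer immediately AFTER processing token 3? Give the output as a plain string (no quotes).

Answer: HKKKKKK

Derivation:
Token 1: literal('H'). Output: "H"
Token 2: literal('K'). Output: "HK"
Token 3: backref(off=1, len=5) (overlapping!). Copied 'KKKKK' from pos 1. Output: "HKKKKKK"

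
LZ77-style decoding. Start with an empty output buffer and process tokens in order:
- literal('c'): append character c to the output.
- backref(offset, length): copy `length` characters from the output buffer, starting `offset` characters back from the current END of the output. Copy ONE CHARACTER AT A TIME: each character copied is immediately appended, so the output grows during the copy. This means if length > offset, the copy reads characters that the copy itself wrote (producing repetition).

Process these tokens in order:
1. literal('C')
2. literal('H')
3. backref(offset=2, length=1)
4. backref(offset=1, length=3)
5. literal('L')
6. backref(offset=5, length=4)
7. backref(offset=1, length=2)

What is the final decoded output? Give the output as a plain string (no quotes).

Token 1: literal('C'). Output: "C"
Token 2: literal('H'). Output: "CH"
Token 3: backref(off=2, len=1). Copied 'C' from pos 0. Output: "CHC"
Token 4: backref(off=1, len=3) (overlapping!). Copied 'CCC' from pos 2. Output: "CHCCCC"
Token 5: literal('L'). Output: "CHCCCCL"
Token 6: backref(off=5, len=4). Copied 'CCCC' from pos 2. Output: "CHCCCCLCCCC"
Token 7: backref(off=1, len=2) (overlapping!). Copied 'CC' from pos 10. Output: "CHCCCCLCCCCCC"

Answer: CHCCCCLCCCCCC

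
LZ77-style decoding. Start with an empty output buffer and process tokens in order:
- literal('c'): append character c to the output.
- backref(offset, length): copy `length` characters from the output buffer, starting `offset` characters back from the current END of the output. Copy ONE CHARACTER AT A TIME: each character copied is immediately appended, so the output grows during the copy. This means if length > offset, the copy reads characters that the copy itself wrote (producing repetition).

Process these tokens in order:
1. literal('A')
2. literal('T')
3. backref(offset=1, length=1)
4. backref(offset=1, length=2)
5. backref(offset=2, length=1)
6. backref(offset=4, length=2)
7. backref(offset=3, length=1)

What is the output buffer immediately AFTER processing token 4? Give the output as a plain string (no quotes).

Token 1: literal('A'). Output: "A"
Token 2: literal('T'). Output: "AT"
Token 3: backref(off=1, len=1). Copied 'T' from pos 1. Output: "ATT"
Token 4: backref(off=1, len=2) (overlapping!). Copied 'TT' from pos 2. Output: "ATTTT"

Answer: ATTTT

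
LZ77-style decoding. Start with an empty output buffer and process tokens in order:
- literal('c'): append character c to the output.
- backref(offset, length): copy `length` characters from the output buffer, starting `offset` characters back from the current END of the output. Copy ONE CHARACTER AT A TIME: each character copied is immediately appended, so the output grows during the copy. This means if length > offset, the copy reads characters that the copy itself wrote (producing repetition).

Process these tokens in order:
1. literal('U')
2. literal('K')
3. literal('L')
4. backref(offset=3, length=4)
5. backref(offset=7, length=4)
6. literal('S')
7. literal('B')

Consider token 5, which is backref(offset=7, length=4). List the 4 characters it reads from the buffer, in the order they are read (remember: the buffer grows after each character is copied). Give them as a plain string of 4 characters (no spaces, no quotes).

Answer: UKLU

Derivation:
Token 1: literal('U'). Output: "U"
Token 2: literal('K'). Output: "UK"
Token 3: literal('L'). Output: "UKL"
Token 4: backref(off=3, len=4) (overlapping!). Copied 'UKLU' from pos 0. Output: "UKLUKLU"
Token 5: backref(off=7, len=4). Buffer before: "UKLUKLU" (len 7)
  byte 1: read out[0]='U', append. Buffer now: "UKLUKLUU"
  byte 2: read out[1]='K', append. Buffer now: "UKLUKLUUK"
  byte 3: read out[2]='L', append. Buffer now: "UKLUKLUUKL"
  byte 4: read out[3]='U', append. Buffer now: "UKLUKLUUKLU"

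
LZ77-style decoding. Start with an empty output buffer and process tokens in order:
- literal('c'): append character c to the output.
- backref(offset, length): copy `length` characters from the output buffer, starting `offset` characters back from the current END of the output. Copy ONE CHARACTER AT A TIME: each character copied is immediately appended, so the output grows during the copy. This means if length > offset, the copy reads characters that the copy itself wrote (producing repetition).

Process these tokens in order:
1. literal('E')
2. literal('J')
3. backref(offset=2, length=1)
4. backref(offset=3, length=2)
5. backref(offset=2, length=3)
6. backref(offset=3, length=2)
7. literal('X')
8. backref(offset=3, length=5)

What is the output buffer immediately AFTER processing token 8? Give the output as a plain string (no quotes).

Answer: EJEEJEJEEJXEJXEJ

Derivation:
Token 1: literal('E'). Output: "E"
Token 2: literal('J'). Output: "EJ"
Token 3: backref(off=2, len=1). Copied 'E' from pos 0. Output: "EJE"
Token 4: backref(off=3, len=2). Copied 'EJ' from pos 0. Output: "EJEEJ"
Token 5: backref(off=2, len=3) (overlapping!). Copied 'EJE' from pos 3. Output: "EJEEJEJE"
Token 6: backref(off=3, len=2). Copied 'EJ' from pos 5. Output: "EJEEJEJEEJ"
Token 7: literal('X'). Output: "EJEEJEJEEJX"
Token 8: backref(off=3, len=5) (overlapping!). Copied 'EJXEJ' from pos 8. Output: "EJEEJEJEEJXEJXEJ"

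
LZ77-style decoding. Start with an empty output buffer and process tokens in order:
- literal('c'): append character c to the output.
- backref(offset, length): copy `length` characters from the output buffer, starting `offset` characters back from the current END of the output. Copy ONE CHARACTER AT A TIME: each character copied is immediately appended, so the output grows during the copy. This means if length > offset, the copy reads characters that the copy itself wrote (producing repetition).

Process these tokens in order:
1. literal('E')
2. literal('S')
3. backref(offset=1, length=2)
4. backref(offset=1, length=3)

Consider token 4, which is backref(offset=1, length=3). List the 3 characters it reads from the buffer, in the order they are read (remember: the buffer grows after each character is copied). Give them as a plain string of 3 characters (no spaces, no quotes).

Answer: SSS

Derivation:
Token 1: literal('E'). Output: "E"
Token 2: literal('S'). Output: "ES"
Token 3: backref(off=1, len=2) (overlapping!). Copied 'SS' from pos 1. Output: "ESSS"
Token 4: backref(off=1, len=3). Buffer before: "ESSS" (len 4)
  byte 1: read out[3]='S', append. Buffer now: "ESSSS"
  byte 2: read out[4]='S', append. Buffer now: "ESSSSS"
  byte 3: read out[5]='S', append. Buffer now: "ESSSSSS"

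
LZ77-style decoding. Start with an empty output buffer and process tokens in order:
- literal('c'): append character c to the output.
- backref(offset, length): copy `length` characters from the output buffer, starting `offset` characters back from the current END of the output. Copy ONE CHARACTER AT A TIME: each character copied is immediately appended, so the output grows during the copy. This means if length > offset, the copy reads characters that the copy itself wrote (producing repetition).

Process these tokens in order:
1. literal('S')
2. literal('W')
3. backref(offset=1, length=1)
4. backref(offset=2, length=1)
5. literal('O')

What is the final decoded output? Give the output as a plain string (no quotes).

Answer: SWWWO

Derivation:
Token 1: literal('S'). Output: "S"
Token 2: literal('W'). Output: "SW"
Token 3: backref(off=1, len=1). Copied 'W' from pos 1. Output: "SWW"
Token 4: backref(off=2, len=1). Copied 'W' from pos 1. Output: "SWWW"
Token 5: literal('O'). Output: "SWWWO"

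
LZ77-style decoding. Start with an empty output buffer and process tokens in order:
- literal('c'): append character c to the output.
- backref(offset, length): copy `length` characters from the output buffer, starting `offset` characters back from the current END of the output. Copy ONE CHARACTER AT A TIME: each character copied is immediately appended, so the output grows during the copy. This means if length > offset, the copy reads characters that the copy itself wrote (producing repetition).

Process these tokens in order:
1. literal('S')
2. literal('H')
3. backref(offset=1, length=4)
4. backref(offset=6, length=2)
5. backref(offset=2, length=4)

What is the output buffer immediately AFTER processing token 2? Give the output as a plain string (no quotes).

Answer: SH

Derivation:
Token 1: literal('S'). Output: "S"
Token 2: literal('H'). Output: "SH"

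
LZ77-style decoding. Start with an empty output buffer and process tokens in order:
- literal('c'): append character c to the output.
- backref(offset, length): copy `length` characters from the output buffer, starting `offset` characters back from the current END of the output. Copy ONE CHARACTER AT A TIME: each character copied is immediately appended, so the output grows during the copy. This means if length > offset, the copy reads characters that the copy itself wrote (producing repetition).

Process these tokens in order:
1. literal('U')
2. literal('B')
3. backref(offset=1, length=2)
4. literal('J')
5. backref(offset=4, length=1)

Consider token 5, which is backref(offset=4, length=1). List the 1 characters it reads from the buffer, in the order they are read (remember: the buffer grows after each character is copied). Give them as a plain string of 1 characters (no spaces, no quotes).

Answer: B

Derivation:
Token 1: literal('U'). Output: "U"
Token 2: literal('B'). Output: "UB"
Token 3: backref(off=1, len=2) (overlapping!). Copied 'BB' from pos 1. Output: "UBBB"
Token 4: literal('J'). Output: "UBBBJ"
Token 5: backref(off=4, len=1). Buffer before: "UBBBJ" (len 5)
  byte 1: read out[1]='B', append. Buffer now: "UBBBJB"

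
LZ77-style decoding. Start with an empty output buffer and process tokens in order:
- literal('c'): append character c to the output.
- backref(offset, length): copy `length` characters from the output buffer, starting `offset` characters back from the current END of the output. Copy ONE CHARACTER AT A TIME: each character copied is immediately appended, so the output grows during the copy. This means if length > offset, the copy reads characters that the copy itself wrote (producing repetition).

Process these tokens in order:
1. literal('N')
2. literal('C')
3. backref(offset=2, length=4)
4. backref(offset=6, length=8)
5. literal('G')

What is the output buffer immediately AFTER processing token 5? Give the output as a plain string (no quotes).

Answer: NCNCNCNCNCNCNCG

Derivation:
Token 1: literal('N'). Output: "N"
Token 2: literal('C'). Output: "NC"
Token 3: backref(off=2, len=4) (overlapping!). Copied 'NCNC' from pos 0. Output: "NCNCNC"
Token 4: backref(off=6, len=8) (overlapping!). Copied 'NCNCNCNC' from pos 0. Output: "NCNCNCNCNCNCNC"
Token 5: literal('G'). Output: "NCNCNCNCNCNCNCG"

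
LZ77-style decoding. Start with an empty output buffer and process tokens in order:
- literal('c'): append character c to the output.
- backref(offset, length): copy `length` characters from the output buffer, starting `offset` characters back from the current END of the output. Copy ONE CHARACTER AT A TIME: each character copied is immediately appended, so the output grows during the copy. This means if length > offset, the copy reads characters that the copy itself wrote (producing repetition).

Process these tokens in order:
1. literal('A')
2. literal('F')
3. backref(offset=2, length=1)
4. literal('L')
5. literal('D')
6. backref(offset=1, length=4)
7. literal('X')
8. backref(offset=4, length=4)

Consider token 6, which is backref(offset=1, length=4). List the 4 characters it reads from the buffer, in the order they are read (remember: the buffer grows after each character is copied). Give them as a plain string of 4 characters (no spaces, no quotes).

Token 1: literal('A'). Output: "A"
Token 2: literal('F'). Output: "AF"
Token 3: backref(off=2, len=1). Copied 'A' from pos 0. Output: "AFA"
Token 4: literal('L'). Output: "AFAL"
Token 5: literal('D'). Output: "AFALD"
Token 6: backref(off=1, len=4). Buffer before: "AFALD" (len 5)
  byte 1: read out[4]='D', append. Buffer now: "AFALDD"
  byte 2: read out[5]='D', append. Buffer now: "AFALDDD"
  byte 3: read out[6]='D', append. Buffer now: "AFALDDDD"
  byte 4: read out[7]='D', append. Buffer now: "AFALDDDDD"

Answer: DDDD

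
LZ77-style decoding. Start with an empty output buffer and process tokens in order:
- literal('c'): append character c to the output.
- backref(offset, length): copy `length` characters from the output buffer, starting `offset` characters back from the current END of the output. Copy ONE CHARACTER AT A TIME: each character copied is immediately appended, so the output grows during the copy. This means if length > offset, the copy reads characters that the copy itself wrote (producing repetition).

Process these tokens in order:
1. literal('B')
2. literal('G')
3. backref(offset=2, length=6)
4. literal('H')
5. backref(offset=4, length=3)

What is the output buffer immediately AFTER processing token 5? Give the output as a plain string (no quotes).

Token 1: literal('B'). Output: "B"
Token 2: literal('G'). Output: "BG"
Token 3: backref(off=2, len=6) (overlapping!). Copied 'BGBGBG' from pos 0. Output: "BGBGBGBG"
Token 4: literal('H'). Output: "BGBGBGBGH"
Token 5: backref(off=4, len=3). Copied 'GBG' from pos 5. Output: "BGBGBGBGHGBG"

Answer: BGBGBGBGHGBG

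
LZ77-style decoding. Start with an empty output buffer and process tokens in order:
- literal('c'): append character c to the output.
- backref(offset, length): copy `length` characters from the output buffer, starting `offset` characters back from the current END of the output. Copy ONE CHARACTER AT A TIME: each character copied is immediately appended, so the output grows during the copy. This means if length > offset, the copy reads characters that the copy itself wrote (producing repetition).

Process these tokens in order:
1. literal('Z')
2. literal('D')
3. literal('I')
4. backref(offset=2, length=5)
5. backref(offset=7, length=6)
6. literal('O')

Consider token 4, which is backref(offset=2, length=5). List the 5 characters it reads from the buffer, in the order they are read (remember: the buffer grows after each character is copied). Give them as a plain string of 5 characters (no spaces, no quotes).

Answer: DIDID

Derivation:
Token 1: literal('Z'). Output: "Z"
Token 2: literal('D'). Output: "ZD"
Token 3: literal('I'). Output: "ZDI"
Token 4: backref(off=2, len=5). Buffer before: "ZDI" (len 3)
  byte 1: read out[1]='D', append. Buffer now: "ZDID"
  byte 2: read out[2]='I', append. Buffer now: "ZDIDI"
  byte 3: read out[3]='D', append. Buffer now: "ZDIDID"
  byte 4: read out[4]='I', append. Buffer now: "ZDIDIDI"
  byte 5: read out[5]='D', append. Buffer now: "ZDIDIDID"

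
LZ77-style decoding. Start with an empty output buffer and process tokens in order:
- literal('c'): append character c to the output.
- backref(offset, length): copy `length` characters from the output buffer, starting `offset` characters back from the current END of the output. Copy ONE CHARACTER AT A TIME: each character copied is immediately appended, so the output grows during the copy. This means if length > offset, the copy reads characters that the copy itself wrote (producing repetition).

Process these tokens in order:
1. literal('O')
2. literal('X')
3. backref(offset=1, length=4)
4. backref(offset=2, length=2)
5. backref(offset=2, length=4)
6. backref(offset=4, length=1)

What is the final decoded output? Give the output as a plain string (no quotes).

Answer: OXXXXXXXXXXXX

Derivation:
Token 1: literal('O'). Output: "O"
Token 2: literal('X'). Output: "OX"
Token 3: backref(off=1, len=4) (overlapping!). Copied 'XXXX' from pos 1. Output: "OXXXXX"
Token 4: backref(off=2, len=2). Copied 'XX' from pos 4. Output: "OXXXXXXX"
Token 5: backref(off=2, len=4) (overlapping!). Copied 'XXXX' from pos 6. Output: "OXXXXXXXXXXX"
Token 6: backref(off=4, len=1). Copied 'X' from pos 8. Output: "OXXXXXXXXXXXX"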